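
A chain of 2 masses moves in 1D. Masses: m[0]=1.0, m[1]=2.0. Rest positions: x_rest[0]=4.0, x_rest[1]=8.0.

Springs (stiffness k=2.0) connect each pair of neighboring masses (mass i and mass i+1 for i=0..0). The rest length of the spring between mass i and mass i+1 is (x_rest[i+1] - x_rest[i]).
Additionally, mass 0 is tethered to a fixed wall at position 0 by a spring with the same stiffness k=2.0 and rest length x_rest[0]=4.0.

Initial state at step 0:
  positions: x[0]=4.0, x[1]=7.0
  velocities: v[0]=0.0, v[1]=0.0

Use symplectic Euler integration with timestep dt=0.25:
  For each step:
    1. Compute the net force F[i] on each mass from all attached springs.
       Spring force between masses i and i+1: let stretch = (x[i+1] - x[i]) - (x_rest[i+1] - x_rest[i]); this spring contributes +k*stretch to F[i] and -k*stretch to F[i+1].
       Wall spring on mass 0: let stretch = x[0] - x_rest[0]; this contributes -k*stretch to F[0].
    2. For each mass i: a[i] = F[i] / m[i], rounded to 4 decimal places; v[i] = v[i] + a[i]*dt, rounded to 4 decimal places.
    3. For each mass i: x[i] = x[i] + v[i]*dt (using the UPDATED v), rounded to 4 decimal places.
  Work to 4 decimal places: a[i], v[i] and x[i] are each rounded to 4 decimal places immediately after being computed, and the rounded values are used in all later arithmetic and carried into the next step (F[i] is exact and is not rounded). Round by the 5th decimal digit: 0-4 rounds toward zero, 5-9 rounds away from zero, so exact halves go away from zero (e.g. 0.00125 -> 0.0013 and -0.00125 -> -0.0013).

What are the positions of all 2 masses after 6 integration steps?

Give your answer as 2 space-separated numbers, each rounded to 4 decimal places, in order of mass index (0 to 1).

Answer: 3.3004 7.7211

Derivation:
Step 0: x=[4.0000 7.0000] v=[0.0000 0.0000]
Step 1: x=[3.8750 7.0625] v=[-0.5000 0.2500]
Step 2: x=[3.6641 7.1758] v=[-0.8438 0.4531]
Step 3: x=[3.4341 7.3196] v=[-0.9200 0.5752]
Step 4: x=[3.2605 7.4706] v=[-0.6943 0.6038]
Step 5: x=[3.2056 7.6084] v=[-0.2195 0.5513]
Step 6: x=[3.3004 7.7211] v=[0.3791 0.4506]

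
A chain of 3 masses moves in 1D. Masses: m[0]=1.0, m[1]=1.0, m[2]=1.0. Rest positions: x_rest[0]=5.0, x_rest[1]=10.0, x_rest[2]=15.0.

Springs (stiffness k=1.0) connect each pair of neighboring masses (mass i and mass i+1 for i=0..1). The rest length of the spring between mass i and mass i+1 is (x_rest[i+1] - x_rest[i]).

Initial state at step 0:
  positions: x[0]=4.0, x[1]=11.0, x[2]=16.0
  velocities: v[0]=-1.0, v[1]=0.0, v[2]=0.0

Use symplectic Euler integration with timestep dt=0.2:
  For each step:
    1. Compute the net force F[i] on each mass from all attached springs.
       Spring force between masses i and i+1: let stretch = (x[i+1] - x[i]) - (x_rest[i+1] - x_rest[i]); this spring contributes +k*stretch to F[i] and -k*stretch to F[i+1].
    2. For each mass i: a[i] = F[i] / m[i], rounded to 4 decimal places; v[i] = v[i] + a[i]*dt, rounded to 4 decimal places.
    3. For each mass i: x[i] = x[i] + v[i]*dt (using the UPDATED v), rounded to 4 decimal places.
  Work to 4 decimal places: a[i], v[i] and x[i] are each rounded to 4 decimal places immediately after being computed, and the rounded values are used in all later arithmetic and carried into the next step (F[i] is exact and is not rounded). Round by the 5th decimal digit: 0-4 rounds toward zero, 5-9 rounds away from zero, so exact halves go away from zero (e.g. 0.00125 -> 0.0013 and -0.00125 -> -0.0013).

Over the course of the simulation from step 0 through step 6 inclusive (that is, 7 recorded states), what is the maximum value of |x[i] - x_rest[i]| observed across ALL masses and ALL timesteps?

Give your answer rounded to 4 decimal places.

Answer: 1.1584

Derivation:
Step 0: x=[4.0000 11.0000 16.0000] v=[-1.0000 0.0000 0.0000]
Step 1: x=[3.8800 10.9200 16.0000] v=[-0.6000 -0.4000 0.0000]
Step 2: x=[3.8416 10.7616 15.9968] v=[-0.1920 -0.7920 -0.0160]
Step 3: x=[3.8800 10.5358 15.9842] v=[0.1920 -1.1290 -0.0630]
Step 4: x=[3.9846 10.2617 15.9537] v=[0.5232 -1.3705 -0.1527]
Step 5: x=[4.1403 9.9642 15.8955] v=[0.7786 -1.4875 -0.2911]
Step 6: x=[4.3290 9.6710 15.8000] v=[0.9434 -1.4660 -0.4774]
Max displacement = 1.1584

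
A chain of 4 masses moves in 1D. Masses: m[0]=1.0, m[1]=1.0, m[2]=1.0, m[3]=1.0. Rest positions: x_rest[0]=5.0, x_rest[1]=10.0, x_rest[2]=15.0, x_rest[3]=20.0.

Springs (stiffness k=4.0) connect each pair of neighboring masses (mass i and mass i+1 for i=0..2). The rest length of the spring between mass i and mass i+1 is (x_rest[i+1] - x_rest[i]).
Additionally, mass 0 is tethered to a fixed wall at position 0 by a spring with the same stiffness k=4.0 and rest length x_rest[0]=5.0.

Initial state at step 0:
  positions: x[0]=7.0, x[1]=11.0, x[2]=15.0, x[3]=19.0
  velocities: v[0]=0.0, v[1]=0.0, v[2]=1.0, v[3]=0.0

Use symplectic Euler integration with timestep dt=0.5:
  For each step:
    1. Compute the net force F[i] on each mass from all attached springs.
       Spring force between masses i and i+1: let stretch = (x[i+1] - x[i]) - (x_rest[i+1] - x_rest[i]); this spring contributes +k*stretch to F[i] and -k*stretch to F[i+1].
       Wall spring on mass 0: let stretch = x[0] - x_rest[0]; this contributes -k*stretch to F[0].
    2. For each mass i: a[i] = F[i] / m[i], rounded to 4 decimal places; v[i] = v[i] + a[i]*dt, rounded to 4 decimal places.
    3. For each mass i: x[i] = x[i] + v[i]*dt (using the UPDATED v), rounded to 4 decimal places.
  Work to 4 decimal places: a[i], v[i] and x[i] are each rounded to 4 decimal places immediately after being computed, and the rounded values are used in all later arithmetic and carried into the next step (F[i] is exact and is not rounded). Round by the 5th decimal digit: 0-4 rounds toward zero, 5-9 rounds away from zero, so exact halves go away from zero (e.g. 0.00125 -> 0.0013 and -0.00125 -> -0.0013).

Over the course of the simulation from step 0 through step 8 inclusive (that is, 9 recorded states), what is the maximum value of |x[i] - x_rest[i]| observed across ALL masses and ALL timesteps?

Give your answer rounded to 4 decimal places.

Answer: 2.5000

Derivation:
Step 0: x=[7.0000 11.0000 15.0000 19.0000] v=[0.0000 0.0000 1.0000 0.0000]
Step 1: x=[4.0000 11.0000 15.5000 20.0000] v=[-6.0000 0.0000 1.0000 2.0000]
Step 2: x=[4.0000 8.5000 16.0000 21.5000] v=[0.0000 -5.0000 1.0000 3.0000]
Step 3: x=[4.5000 9.0000 14.5000 22.5000] v=[1.0000 1.0000 -3.0000 2.0000]
Step 4: x=[5.0000 10.5000 15.5000 20.5000] v=[1.0000 3.0000 2.0000 -4.0000]
Step 5: x=[6.0000 11.5000 16.5000 18.5000] v=[2.0000 2.0000 2.0000 -4.0000]
Step 6: x=[6.5000 12.0000 14.5000 19.5000] v=[1.0000 1.0000 -4.0000 2.0000]
Step 7: x=[6.0000 9.5000 15.0000 20.5000] v=[-1.0000 -5.0000 1.0000 2.0000]
Step 8: x=[3.0000 9.0000 15.5000 21.0000] v=[-6.0000 -1.0000 1.0000 1.0000]
Max displacement = 2.5000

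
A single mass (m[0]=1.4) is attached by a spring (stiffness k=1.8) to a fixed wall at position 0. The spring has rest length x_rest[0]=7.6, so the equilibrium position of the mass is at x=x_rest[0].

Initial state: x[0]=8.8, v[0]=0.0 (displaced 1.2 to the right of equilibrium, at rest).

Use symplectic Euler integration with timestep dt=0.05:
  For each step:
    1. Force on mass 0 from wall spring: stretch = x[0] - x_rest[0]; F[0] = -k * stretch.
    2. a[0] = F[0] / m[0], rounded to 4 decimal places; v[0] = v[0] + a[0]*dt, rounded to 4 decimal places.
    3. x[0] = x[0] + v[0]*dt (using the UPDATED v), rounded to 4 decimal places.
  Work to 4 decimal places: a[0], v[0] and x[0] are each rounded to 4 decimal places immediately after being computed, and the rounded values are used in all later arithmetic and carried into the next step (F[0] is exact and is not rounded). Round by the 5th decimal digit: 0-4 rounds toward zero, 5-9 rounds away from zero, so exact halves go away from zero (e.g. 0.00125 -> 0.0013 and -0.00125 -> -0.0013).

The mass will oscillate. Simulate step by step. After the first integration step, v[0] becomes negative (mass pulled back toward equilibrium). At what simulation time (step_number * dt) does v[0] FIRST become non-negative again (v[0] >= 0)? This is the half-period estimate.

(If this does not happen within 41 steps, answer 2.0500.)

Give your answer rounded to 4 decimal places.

Step 0: x=[8.8000] v=[0.0000]
Step 1: x=[8.7961] v=[-0.0771]
Step 2: x=[8.7884] v=[-0.1540]
Step 3: x=[8.7769] v=[-0.2304]
Step 4: x=[8.7616] v=[-0.3061]
Step 5: x=[8.7426] v=[-0.3808]
Step 6: x=[8.7199] v=[-0.4543]
Step 7: x=[8.6936] v=[-0.5263]
Step 8: x=[8.6638] v=[-0.5966]
Step 9: x=[8.6306] v=[-0.6650]
Step 10: x=[8.5940] v=[-0.7313]
Step 11: x=[8.5542] v=[-0.7952]
Step 12: x=[8.5114] v=[-0.8565]
Step 13: x=[8.4656] v=[-0.9151]
Step 14: x=[8.4171] v=[-0.9707]
Step 15: x=[8.3659] v=[-1.0232]
Step 16: x=[8.3123] v=[-1.0724]
Step 17: x=[8.2564] v=[-1.1182]
Step 18: x=[8.1984] v=[-1.1604]
Step 19: x=[8.1385] v=[-1.1989]
Step 20: x=[8.0768] v=[-1.2335]
Step 21: x=[8.0136] v=[-1.2642]
Step 22: x=[7.9491] v=[-1.2908]
Step 23: x=[7.8834] v=[-1.3132]
Step 24: x=[7.8168] v=[-1.3314]
Step 25: x=[7.7495] v=[-1.3453]
Step 26: x=[7.6818] v=[-1.3549]
Step 27: x=[7.6138] v=[-1.3602]
Step 28: x=[7.5457] v=[-1.3611]
Step 29: x=[7.4778] v=[-1.3576]
Step 30: x=[7.4103] v=[-1.3497]
Step 31: x=[7.3434] v=[-1.3375]
Step 32: x=[7.2774] v=[-1.3210]
Step 33: x=[7.2124] v=[-1.3003]
Step 34: x=[7.1486] v=[-1.2754]
Step 35: x=[7.0863] v=[-1.2464]
Step 36: x=[7.0256] v=[-1.2134]
Step 37: x=[6.9668] v=[-1.1765]
Step 38: x=[6.9100] v=[-1.1358]
Step 39: x=[6.8554] v=[-1.0914]
Step 40: x=[6.8032] v=[-1.0435]
Step 41: x=[6.7536] v=[-0.9923]
v[0] did not become non-negative within 41 steps; using fallback time=2.0500

Answer: 2.0500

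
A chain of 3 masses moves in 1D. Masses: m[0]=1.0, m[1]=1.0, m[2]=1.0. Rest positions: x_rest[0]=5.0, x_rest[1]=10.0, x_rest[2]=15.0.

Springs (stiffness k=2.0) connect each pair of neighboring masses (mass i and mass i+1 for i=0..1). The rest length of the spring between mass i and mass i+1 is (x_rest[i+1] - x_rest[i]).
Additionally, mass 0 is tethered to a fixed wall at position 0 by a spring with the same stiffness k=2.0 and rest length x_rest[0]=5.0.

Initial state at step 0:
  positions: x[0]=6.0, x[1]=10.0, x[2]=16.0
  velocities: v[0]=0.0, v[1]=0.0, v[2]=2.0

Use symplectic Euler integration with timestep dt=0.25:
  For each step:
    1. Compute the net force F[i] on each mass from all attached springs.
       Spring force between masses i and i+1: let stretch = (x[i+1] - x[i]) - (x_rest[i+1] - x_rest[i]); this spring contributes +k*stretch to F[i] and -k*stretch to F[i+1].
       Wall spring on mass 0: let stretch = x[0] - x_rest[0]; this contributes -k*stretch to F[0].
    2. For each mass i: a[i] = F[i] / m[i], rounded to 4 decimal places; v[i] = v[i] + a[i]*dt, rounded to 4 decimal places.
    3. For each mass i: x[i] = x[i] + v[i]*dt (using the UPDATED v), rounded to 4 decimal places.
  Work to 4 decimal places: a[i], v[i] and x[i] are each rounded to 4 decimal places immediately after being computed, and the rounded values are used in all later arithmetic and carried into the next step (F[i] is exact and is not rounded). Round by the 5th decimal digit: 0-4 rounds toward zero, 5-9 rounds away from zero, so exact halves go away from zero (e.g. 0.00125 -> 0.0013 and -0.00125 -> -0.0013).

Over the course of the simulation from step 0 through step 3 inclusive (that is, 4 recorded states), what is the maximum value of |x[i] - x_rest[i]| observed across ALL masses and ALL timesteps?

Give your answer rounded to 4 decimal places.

Step 0: x=[6.0000 10.0000 16.0000] v=[0.0000 0.0000 2.0000]
Step 1: x=[5.7500 10.2500 16.3750] v=[-1.0000 1.0000 1.5000]
Step 2: x=[5.3438 10.7031 16.6094] v=[-1.6250 1.8125 0.9375]
Step 3: x=[4.9395 11.2246 16.7305] v=[-1.6173 2.0860 0.4844]
Max displacement = 1.7305

Answer: 1.7305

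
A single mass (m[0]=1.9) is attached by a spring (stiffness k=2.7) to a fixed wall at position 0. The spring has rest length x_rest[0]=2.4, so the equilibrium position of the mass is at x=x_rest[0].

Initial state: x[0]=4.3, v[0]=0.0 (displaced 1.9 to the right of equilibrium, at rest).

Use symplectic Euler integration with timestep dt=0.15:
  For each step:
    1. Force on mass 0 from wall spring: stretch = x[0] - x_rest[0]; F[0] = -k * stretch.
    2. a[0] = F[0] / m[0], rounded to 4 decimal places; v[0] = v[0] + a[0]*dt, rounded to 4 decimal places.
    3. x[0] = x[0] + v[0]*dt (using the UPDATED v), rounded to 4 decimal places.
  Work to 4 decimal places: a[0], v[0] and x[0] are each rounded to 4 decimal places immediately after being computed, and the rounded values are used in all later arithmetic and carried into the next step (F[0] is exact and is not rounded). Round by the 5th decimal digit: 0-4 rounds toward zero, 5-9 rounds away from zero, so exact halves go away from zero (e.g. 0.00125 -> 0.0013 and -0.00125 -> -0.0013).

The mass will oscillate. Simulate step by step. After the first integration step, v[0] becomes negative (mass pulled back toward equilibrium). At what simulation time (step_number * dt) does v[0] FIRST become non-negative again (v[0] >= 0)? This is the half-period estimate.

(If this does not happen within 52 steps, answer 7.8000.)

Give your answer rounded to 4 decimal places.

Answer: 2.7000

Derivation:
Step 0: x=[4.3000] v=[0.0000]
Step 1: x=[4.2393] v=[-0.4050]
Step 2: x=[4.1197] v=[-0.7971]
Step 3: x=[3.9451] v=[-1.1637]
Step 4: x=[3.7211] v=[-1.4931]
Step 5: x=[3.4549] v=[-1.7747]
Step 6: x=[3.1550] v=[-1.9996]
Step 7: x=[2.8309] v=[-2.1605]
Step 8: x=[2.4931] v=[-2.2523]
Step 9: x=[2.1523] v=[-2.2721]
Step 10: x=[1.8194] v=[-2.2193]
Step 11: x=[1.5051] v=[-2.0955]
Step 12: x=[1.2194] v=[-1.9047]
Step 13: x=[0.9715] v=[-1.6530]
Step 14: x=[0.7692] v=[-1.3485]
Step 15: x=[0.6191] v=[-1.0009]
Step 16: x=[0.5259] v=[-0.6213]
Step 17: x=[0.4926] v=[-0.2218]
Step 18: x=[0.5203] v=[0.1848]
First v>=0 after going negative at step 18, time=2.7000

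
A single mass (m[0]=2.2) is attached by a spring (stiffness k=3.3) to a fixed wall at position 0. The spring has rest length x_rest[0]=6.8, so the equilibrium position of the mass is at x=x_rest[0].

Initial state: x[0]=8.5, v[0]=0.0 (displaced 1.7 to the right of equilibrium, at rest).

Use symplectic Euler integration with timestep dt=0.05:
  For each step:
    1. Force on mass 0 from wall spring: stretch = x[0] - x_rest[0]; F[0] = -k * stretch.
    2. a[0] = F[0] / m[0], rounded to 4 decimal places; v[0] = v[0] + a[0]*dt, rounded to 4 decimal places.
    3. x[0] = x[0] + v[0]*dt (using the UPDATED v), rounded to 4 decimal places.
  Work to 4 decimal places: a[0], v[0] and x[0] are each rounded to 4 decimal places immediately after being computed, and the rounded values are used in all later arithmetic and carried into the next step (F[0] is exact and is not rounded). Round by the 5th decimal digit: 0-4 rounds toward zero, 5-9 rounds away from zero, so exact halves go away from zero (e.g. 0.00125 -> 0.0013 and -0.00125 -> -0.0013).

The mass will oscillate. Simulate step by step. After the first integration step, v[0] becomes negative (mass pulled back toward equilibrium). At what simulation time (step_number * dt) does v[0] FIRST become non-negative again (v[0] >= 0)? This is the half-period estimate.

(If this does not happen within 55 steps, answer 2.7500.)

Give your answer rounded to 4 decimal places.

Step 0: x=[8.5000] v=[0.0000]
Step 1: x=[8.4936] v=[-0.1275]
Step 2: x=[8.4809] v=[-0.2545]
Step 3: x=[8.4619] v=[-0.3806]
Step 4: x=[8.4366] v=[-0.5052]
Step 5: x=[8.4052] v=[-0.6279]
Step 6: x=[8.3678] v=[-0.7483]
Step 7: x=[8.3245] v=[-0.8659]
Step 8: x=[8.2755] v=[-0.9802]
Step 9: x=[8.2210] v=[-1.0909]
Step 10: x=[8.1611] v=[-1.1975]
Step 11: x=[8.0961] v=[-1.2996]
Step 12: x=[8.0263] v=[-1.3968]
Step 13: x=[7.9519] v=[-1.4888]
Step 14: x=[7.8731] v=[-1.5752]
Step 15: x=[7.7903] v=[-1.6557]
Step 16: x=[7.7038] v=[-1.7300]
Step 17: x=[7.6139] v=[-1.7978]
Step 18: x=[7.5210] v=[-1.8588]
Step 19: x=[7.4254] v=[-1.9129]
Step 20: x=[7.3274] v=[-1.9598]
Step 21: x=[7.2274] v=[-1.9994]
Step 22: x=[7.1258] v=[-2.0315]
Step 23: x=[7.0230] v=[-2.0559]
Step 24: x=[6.9194] v=[-2.0726]
Step 25: x=[6.8153] v=[-2.0816]
Step 26: x=[6.7112] v=[-2.0828]
Step 27: x=[6.6074] v=[-2.0761]
Step 28: x=[6.5043] v=[-2.0617]
Step 29: x=[6.4023] v=[-2.0395]
Step 30: x=[6.3018] v=[-2.0097]
Step 31: x=[6.2032] v=[-1.9723]
Step 32: x=[6.1068] v=[-1.9275]
Step 33: x=[6.0130] v=[-1.8755]
Step 34: x=[5.9222] v=[-1.8165]
Step 35: x=[5.8347] v=[-1.7507]
Step 36: x=[5.7508] v=[-1.6783]
Step 37: x=[5.6708] v=[-1.5996]
Step 38: x=[5.5951] v=[-1.5149]
Step 39: x=[5.5239] v=[-1.4245]
Step 40: x=[5.4575] v=[-1.3288]
Step 41: x=[5.3961] v=[-1.2281]
Step 42: x=[5.3400] v=[-1.1228]
Step 43: x=[5.2893] v=[-1.0133]
Step 44: x=[5.2443] v=[-0.9000]
Step 45: x=[5.2051] v=[-0.7833]
Step 46: x=[5.1719] v=[-0.6637]
Step 47: x=[5.1448] v=[-0.5416]
Step 48: x=[5.1239] v=[-0.4175]
Step 49: x=[5.1093] v=[-0.2918]
Step 50: x=[5.1011] v=[-0.1650]
Step 51: x=[5.0992] v=[-0.0376]
Step 52: x=[5.1037] v=[0.0900]
First v>=0 after going negative at step 52, time=2.6000

Answer: 2.6000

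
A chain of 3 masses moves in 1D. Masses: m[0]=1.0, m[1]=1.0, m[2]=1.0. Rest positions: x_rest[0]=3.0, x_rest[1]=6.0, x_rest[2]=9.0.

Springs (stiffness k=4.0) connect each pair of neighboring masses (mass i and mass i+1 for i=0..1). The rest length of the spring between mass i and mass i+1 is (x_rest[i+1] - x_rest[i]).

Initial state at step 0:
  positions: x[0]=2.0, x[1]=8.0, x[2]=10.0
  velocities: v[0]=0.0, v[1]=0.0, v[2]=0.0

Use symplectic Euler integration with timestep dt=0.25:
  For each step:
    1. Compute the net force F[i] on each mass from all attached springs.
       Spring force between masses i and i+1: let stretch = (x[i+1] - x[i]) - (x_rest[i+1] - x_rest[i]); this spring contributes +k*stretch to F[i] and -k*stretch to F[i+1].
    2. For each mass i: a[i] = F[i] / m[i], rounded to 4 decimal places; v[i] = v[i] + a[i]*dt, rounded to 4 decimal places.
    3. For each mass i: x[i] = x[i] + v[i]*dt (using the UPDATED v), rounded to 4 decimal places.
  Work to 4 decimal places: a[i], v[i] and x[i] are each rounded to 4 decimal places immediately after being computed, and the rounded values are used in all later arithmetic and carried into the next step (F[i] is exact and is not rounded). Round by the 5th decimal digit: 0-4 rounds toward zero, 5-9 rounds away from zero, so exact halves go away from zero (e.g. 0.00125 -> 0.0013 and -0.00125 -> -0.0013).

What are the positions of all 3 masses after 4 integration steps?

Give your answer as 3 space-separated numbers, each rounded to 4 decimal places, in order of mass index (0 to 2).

Step 0: x=[2.0000 8.0000 10.0000] v=[0.0000 0.0000 0.0000]
Step 1: x=[2.7500 7.0000 10.2500] v=[3.0000 -4.0000 1.0000]
Step 2: x=[3.8125 5.7500 10.4375] v=[4.2500 -5.0000 0.7500]
Step 3: x=[4.6094 5.1875 10.2031] v=[3.1875 -2.2500 -0.9375]
Step 4: x=[4.8008 5.7344 9.4648] v=[0.7656 2.1875 -2.9531]

Answer: 4.8008 5.7344 9.4648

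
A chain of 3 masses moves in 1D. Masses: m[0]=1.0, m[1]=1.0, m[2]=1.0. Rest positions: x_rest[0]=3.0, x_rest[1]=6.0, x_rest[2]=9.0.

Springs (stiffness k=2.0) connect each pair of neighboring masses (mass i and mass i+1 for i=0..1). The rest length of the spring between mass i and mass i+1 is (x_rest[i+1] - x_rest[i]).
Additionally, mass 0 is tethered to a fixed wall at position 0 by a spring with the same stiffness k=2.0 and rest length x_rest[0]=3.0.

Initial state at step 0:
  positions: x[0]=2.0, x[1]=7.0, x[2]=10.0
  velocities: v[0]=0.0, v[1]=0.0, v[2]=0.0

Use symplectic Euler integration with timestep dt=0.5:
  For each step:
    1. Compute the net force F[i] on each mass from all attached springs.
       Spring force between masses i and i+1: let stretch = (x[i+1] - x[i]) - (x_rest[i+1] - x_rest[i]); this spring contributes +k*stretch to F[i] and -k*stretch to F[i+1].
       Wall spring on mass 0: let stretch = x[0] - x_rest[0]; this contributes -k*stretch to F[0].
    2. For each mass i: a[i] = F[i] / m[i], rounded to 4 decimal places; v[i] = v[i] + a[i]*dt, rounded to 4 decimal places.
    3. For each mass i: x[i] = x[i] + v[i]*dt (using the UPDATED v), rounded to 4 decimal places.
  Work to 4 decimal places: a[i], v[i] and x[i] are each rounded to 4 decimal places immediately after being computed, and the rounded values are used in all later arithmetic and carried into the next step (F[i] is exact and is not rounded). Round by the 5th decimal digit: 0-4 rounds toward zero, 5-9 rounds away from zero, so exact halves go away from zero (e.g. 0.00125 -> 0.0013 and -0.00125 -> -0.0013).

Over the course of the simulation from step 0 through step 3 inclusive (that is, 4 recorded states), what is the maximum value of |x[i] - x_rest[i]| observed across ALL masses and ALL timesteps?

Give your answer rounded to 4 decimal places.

Step 0: x=[2.0000 7.0000 10.0000] v=[0.0000 0.0000 0.0000]
Step 1: x=[3.5000 6.0000 10.0000] v=[3.0000 -2.0000 0.0000]
Step 2: x=[4.5000 5.7500 9.5000] v=[2.0000 -0.5000 -1.0000]
Step 3: x=[3.8750 6.7500 8.6250] v=[-1.2500 2.0000 -1.7500]
Max displacement = 1.5000

Answer: 1.5000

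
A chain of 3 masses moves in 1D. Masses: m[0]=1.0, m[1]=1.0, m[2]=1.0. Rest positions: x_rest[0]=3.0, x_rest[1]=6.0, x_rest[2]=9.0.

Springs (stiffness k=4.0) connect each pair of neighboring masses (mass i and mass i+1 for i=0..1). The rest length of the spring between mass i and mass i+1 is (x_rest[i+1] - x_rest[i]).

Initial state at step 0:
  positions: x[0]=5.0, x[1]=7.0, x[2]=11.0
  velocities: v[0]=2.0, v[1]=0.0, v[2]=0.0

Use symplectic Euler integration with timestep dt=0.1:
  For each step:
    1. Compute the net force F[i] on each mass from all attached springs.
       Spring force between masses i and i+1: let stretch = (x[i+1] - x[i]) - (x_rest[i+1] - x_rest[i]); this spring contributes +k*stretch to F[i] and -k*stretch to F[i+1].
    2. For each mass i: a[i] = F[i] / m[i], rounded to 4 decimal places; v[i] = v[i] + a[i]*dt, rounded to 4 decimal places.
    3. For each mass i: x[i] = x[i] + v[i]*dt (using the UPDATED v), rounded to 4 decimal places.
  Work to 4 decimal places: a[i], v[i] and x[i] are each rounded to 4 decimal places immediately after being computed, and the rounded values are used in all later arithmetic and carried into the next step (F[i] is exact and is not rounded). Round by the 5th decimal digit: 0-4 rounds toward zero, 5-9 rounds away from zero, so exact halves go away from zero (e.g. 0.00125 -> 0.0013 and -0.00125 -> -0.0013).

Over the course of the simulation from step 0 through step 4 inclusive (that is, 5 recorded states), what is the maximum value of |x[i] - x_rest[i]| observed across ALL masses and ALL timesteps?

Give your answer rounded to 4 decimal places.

Step 0: x=[5.0000 7.0000 11.0000] v=[2.0000 0.0000 0.0000]
Step 1: x=[5.1600 7.0800 10.9600] v=[1.6000 0.8000 -0.4000]
Step 2: x=[5.2768 7.2384 10.8848] v=[1.1680 1.5840 -0.7520]
Step 3: x=[5.3521 7.4642 10.7837] v=[0.7526 2.2579 -1.0106]
Step 4: x=[5.3918 7.7383 10.6699] v=[0.3974 2.7409 -1.1384]
Max displacement = 2.3918

Answer: 2.3918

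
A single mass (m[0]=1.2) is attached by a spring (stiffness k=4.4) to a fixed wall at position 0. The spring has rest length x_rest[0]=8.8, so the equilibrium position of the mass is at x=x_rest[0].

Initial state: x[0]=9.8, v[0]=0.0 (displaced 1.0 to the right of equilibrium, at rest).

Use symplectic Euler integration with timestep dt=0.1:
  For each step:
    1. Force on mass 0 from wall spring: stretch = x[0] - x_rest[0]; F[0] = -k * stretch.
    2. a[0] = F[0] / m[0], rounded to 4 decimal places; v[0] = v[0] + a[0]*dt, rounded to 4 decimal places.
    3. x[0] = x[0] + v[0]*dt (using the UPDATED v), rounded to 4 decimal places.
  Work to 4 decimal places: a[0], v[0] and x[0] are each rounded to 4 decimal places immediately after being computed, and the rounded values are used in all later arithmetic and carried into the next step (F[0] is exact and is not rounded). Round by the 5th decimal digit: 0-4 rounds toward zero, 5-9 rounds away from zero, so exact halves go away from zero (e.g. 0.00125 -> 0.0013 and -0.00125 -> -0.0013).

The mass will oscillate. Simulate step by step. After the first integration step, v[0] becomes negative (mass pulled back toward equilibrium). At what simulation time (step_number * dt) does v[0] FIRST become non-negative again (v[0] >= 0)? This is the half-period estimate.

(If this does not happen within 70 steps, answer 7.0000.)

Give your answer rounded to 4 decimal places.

Step 0: x=[9.8000] v=[0.0000]
Step 1: x=[9.7633] v=[-0.3667]
Step 2: x=[9.6913] v=[-0.7199]
Step 3: x=[9.5866] v=[-1.0467]
Step 4: x=[9.4531] v=[-1.3351]
Step 5: x=[9.2956] v=[-1.5746]
Step 6: x=[9.1200] v=[-1.7563]
Step 7: x=[8.9326] v=[-1.8736]
Step 8: x=[8.7404] v=[-1.9222]
Step 9: x=[8.5504] v=[-1.9004]
Step 10: x=[8.3695] v=[-1.8089]
Step 11: x=[8.2044] v=[-1.6511]
Step 12: x=[8.0611] v=[-1.4327]
Step 13: x=[7.9449] v=[-1.1618]
Step 14: x=[7.8601] v=[-0.8483]
Step 15: x=[7.8097] v=[-0.5037]
Step 16: x=[7.7956] v=[-0.1406]
Step 17: x=[7.8184] v=[0.2277]
First v>=0 after going negative at step 17, time=1.7000

Answer: 1.7000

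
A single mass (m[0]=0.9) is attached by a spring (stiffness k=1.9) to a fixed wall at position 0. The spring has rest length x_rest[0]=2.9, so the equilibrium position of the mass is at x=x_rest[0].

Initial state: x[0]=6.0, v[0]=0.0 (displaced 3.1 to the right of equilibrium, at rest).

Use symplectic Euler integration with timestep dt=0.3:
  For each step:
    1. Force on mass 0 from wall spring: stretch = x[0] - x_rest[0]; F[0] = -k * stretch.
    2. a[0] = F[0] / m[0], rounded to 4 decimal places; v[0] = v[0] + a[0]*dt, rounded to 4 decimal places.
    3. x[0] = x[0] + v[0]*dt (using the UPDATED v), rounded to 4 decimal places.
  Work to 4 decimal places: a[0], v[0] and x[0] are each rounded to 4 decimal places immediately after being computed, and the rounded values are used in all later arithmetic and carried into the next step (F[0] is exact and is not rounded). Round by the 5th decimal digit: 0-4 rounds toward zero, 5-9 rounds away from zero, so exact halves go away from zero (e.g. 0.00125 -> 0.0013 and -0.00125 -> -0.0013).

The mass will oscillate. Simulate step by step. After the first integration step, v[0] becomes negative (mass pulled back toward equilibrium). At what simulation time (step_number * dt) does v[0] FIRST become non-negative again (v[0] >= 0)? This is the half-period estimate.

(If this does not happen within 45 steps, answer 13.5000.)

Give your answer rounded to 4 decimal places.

Step 0: x=[6.0000] v=[0.0000]
Step 1: x=[5.4110] v=[-1.9633]
Step 2: x=[4.3449] v=[-3.5536]
Step 3: x=[3.0043] v=[-4.4687]
Step 4: x=[1.6439] v=[-4.5348]
Step 5: x=[0.5221] v=[-3.7393]
Step 6: x=[-0.1479] v=[-2.2333]
Step 7: x=[-0.2388] v=[-0.3030]
Step 8: x=[0.2667] v=[1.6849]
First v>=0 after going negative at step 8, time=2.4000

Answer: 2.4000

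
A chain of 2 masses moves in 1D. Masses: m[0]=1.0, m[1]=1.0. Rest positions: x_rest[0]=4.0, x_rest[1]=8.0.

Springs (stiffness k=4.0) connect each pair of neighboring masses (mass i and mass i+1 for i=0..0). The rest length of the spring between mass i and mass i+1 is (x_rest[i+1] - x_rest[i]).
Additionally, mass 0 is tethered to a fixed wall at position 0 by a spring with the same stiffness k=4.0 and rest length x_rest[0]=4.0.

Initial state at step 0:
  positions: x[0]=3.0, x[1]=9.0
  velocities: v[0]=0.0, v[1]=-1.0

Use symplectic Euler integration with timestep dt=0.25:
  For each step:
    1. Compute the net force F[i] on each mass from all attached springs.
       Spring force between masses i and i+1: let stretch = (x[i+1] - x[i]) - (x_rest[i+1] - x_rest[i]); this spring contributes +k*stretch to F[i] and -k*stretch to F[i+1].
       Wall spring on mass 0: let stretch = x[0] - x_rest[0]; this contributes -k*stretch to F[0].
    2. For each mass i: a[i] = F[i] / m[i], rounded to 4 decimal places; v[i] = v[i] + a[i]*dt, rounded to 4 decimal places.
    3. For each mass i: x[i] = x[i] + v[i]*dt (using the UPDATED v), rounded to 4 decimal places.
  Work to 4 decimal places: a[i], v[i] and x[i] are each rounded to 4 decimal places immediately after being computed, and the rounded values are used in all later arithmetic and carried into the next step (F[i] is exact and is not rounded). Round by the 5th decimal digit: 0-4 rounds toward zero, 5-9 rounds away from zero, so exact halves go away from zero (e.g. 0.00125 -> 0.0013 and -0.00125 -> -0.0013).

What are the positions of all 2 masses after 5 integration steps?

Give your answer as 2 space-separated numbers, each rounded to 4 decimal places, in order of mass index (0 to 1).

Step 0: x=[3.0000 9.0000] v=[0.0000 -1.0000]
Step 1: x=[3.7500 8.2500] v=[3.0000 -3.0000]
Step 2: x=[4.6875 7.3750] v=[3.7500 -3.5000]
Step 3: x=[5.1250 6.8281] v=[1.7500 -2.1875]
Step 4: x=[4.7070 6.8555] v=[-1.6719 0.1094]
Step 5: x=[3.6494 7.3457] v=[-4.2304 1.9609]

Answer: 3.6494 7.3457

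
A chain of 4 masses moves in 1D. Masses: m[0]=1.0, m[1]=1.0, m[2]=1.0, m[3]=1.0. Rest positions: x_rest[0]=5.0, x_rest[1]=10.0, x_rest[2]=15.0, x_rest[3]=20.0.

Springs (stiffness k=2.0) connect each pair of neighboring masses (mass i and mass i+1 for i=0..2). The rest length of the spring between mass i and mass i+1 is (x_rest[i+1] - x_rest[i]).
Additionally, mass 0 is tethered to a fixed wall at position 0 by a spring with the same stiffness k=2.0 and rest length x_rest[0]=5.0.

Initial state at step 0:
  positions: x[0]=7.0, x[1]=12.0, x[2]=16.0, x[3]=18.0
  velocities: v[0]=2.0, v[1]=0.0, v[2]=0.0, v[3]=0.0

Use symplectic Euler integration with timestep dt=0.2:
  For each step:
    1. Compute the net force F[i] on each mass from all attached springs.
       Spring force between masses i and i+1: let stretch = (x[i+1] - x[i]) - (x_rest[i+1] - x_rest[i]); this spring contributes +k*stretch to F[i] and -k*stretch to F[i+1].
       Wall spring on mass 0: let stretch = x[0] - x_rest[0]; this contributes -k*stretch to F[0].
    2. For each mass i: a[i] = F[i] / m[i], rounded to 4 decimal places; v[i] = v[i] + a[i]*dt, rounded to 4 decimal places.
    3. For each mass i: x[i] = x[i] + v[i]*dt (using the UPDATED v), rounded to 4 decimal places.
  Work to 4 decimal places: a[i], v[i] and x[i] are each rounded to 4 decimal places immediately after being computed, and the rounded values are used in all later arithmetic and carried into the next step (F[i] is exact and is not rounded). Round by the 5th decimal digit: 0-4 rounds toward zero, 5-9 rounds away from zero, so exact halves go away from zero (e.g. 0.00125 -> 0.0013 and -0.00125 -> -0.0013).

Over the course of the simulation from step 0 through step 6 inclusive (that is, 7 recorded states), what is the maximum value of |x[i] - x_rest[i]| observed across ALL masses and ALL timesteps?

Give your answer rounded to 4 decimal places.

Answer: 2.2752

Derivation:
Step 0: x=[7.0000 12.0000 16.0000 18.0000] v=[2.0000 0.0000 0.0000 0.0000]
Step 1: x=[7.2400 11.9200 15.8400 18.2400] v=[1.2000 -0.4000 -0.8000 1.2000]
Step 2: x=[7.2752 11.7792 15.5584 18.6880] v=[0.1760 -0.7040 -1.4080 2.2400]
Step 3: x=[7.0887 11.5804 15.2248 19.2856] v=[-0.9325 -0.9939 -1.6678 2.9882]
Step 4: x=[6.6944 11.3138 14.9246 19.9584] v=[-1.9713 -1.3328 -1.5012 3.3639]
Step 5: x=[6.1341 10.9666 14.7382 20.6285] v=[-2.8013 -1.7362 -0.9320 3.3504]
Step 6: x=[5.4697 10.5345 14.7213 21.2274] v=[-3.3219 -2.1606 -0.0845 2.9943]
Max displacement = 2.2752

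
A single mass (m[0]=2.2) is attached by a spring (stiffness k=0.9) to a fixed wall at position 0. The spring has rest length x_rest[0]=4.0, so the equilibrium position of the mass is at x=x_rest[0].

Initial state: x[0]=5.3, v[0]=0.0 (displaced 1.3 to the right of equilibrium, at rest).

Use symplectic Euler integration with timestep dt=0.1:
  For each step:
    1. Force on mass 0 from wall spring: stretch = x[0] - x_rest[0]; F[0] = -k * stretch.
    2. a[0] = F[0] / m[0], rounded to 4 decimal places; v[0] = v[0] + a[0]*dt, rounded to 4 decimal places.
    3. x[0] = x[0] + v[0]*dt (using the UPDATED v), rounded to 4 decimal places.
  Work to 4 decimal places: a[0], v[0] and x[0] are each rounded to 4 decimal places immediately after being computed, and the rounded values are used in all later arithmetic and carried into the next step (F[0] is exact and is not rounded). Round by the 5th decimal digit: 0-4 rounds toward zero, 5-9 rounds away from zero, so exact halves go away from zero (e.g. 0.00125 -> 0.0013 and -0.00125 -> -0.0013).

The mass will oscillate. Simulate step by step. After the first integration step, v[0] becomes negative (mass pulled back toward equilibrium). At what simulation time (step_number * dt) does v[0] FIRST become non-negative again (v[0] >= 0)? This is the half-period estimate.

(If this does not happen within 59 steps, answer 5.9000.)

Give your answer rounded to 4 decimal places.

Answer: 5.0000

Derivation:
Step 0: x=[5.3000] v=[0.0000]
Step 1: x=[5.2947] v=[-0.0532]
Step 2: x=[5.2841] v=[-0.1062]
Step 3: x=[5.2682] v=[-0.1587]
Step 4: x=[5.2471] v=[-0.2106]
Step 5: x=[5.2209] v=[-0.2616]
Step 6: x=[5.1897] v=[-0.3116]
Step 7: x=[5.1537] v=[-0.3603]
Step 8: x=[5.1130] v=[-0.4075]
Step 9: x=[5.0677] v=[-0.4530]
Step 10: x=[5.0180] v=[-0.4967]
Step 11: x=[4.9642] v=[-0.5384]
Step 12: x=[4.9064] v=[-0.5778]
Step 13: x=[4.8449] v=[-0.6149]
Step 14: x=[4.7800] v=[-0.6495]
Step 15: x=[4.7119] v=[-0.6814]
Step 16: x=[4.6409] v=[-0.7105]
Step 17: x=[4.5672] v=[-0.7367]
Step 18: x=[4.4912] v=[-0.7599]
Step 19: x=[4.4132] v=[-0.7800]
Step 20: x=[4.3335] v=[-0.7969]
Step 21: x=[4.2525] v=[-0.8105]
Step 22: x=[4.1704] v=[-0.8208]
Step 23: x=[4.0876] v=[-0.8278]
Step 24: x=[4.0045] v=[-0.8314]
Step 25: x=[3.9213] v=[-0.8316]
Step 26: x=[3.8385] v=[-0.8284]
Step 27: x=[3.7563] v=[-0.8218]
Step 28: x=[3.6751] v=[-0.8118]
Step 29: x=[3.5953] v=[-0.7985]
Step 30: x=[3.5171] v=[-0.7819]
Step 31: x=[3.4409] v=[-0.7621]
Step 32: x=[3.3670] v=[-0.7392]
Step 33: x=[3.2957] v=[-0.7133]
Step 34: x=[3.2273] v=[-0.6845]
Step 35: x=[3.1620] v=[-0.6529]
Step 36: x=[3.1001] v=[-0.6186]
Step 37: x=[3.0419] v=[-0.5818]
Step 38: x=[2.9876] v=[-0.5426]
Step 39: x=[2.9375] v=[-0.5012]
Step 40: x=[2.8917] v=[-0.4577]
Step 41: x=[2.8505] v=[-0.4124]
Step 42: x=[2.8140] v=[-0.3654]
Step 43: x=[2.7823] v=[-0.3169]
Step 44: x=[2.7556] v=[-0.2671]
Step 45: x=[2.7340] v=[-0.2162]
Step 46: x=[2.7176] v=[-0.1644]
Step 47: x=[2.7064] v=[-0.1119]
Step 48: x=[2.7005] v=[-0.0590]
Step 49: x=[2.6999] v=[-0.0058]
Step 50: x=[2.7046] v=[0.0474]
First v>=0 after going negative at step 50, time=5.0000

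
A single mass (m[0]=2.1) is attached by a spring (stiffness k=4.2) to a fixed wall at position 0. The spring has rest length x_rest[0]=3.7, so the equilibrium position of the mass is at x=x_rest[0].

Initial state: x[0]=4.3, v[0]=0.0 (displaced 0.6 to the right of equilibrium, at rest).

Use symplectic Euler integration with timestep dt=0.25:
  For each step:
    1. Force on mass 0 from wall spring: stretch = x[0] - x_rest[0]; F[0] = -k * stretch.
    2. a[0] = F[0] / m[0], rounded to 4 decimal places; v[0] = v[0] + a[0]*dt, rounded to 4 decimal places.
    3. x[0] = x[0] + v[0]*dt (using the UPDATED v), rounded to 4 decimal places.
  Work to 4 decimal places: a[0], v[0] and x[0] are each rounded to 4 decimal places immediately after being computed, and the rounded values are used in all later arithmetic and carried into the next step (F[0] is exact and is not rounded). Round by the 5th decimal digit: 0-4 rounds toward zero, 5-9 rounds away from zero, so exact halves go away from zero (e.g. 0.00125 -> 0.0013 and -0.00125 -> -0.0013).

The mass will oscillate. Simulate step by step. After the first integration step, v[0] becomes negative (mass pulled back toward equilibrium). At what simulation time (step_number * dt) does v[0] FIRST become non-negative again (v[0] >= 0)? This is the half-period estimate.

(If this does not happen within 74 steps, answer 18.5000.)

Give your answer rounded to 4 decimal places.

Answer: 2.2500

Derivation:
Step 0: x=[4.3000] v=[0.0000]
Step 1: x=[4.2250] v=[-0.3000]
Step 2: x=[4.0844] v=[-0.5625]
Step 3: x=[3.8957] v=[-0.7547]
Step 4: x=[3.6826] v=[-0.8526]
Step 5: x=[3.4716] v=[-0.8439]
Step 6: x=[3.2892] v=[-0.7297]
Step 7: x=[3.1581] v=[-0.5243]
Step 8: x=[3.0948] v=[-0.2534]
Step 9: x=[3.1071] v=[0.0492]
First v>=0 after going negative at step 9, time=2.2500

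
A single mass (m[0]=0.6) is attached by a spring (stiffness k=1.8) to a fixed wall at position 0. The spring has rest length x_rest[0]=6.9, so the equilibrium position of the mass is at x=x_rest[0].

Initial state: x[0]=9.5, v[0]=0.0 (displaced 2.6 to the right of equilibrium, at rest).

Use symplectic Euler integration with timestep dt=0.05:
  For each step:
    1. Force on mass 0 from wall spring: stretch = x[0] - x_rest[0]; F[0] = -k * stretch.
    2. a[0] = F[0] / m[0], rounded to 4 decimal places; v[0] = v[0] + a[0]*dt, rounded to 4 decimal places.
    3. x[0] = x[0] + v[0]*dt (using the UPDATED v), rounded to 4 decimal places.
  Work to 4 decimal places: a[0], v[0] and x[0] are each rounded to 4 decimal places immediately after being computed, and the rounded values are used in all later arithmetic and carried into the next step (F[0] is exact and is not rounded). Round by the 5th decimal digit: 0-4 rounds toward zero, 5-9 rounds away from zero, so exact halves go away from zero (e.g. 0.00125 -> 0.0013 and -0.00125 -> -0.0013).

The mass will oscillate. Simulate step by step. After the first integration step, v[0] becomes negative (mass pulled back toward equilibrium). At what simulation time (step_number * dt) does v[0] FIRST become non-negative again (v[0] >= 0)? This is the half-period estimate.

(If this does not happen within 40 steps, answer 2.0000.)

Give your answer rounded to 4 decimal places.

Answer: 1.8500

Derivation:
Step 0: x=[9.5000] v=[0.0000]
Step 1: x=[9.4805] v=[-0.3900]
Step 2: x=[9.4416] v=[-0.7771]
Step 3: x=[9.3837] v=[-1.1583]
Step 4: x=[9.3072] v=[-1.5309]
Step 5: x=[9.2126] v=[-1.8920]
Step 6: x=[9.1007] v=[-2.2389]
Step 7: x=[8.9723] v=[-2.5690]
Step 8: x=[8.8283] v=[-2.8798]
Step 9: x=[8.6699] v=[-3.1690]
Step 10: x=[8.4982] v=[-3.4345]
Step 11: x=[8.3145] v=[-3.6742]
Step 12: x=[8.1202] v=[-3.8864]
Step 13: x=[7.9167] v=[-4.0694]
Step 14: x=[7.7056] v=[-4.2219]
Step 15: x=[7.4885] v=[-4.3427]
Step 16: x=[7.2670] v=[-4.4310]
Step 17: x=[7.0427] v=[-4.4861]
Step 18: x=[6.8173] v=[-4.5075]
Step 19: x=[6.5925] v=[-4.4951]
Step 20: x=[6.3701] v=[-4.4490]
Step 21: x=[6.1516] v=[-4.3695]
Step 22: x=[5.9387] v=[-4.2572]
Step 23: x=[5.7331] v=[-4.1130]
Step 24: x=[5.5362] v=[-3.9380]
Step 25: x=[5.3495] v=[-3.7334]
Step 26: x=[5.1745] v=[-3.5008]
Step 27: x=[5.0124] v=[-3.2420]
Step 28: x=[4.8645] v=[-2.9589]
Step 29: x=[4.7318] v=[-2.6536]
Step 30: x=[4.6154] v=[-2.3284]
Step 31: x=[4.5161] v=[-1.9857]
Step 32: x=[4.4347] v=[-1.6281]
Step 33: x=[4.3718] v=[-1.2583]
Step 34: x=[4.3278] v=[-0.8791]
Step 35: x=[4.3031] v=[-0.4933]
Step 36: x=[4.2979] v=[-0.1038]
Step 37: x=[4.3122] v=[0.2865]
First v>=0 after going negative at step 37, time=1.8500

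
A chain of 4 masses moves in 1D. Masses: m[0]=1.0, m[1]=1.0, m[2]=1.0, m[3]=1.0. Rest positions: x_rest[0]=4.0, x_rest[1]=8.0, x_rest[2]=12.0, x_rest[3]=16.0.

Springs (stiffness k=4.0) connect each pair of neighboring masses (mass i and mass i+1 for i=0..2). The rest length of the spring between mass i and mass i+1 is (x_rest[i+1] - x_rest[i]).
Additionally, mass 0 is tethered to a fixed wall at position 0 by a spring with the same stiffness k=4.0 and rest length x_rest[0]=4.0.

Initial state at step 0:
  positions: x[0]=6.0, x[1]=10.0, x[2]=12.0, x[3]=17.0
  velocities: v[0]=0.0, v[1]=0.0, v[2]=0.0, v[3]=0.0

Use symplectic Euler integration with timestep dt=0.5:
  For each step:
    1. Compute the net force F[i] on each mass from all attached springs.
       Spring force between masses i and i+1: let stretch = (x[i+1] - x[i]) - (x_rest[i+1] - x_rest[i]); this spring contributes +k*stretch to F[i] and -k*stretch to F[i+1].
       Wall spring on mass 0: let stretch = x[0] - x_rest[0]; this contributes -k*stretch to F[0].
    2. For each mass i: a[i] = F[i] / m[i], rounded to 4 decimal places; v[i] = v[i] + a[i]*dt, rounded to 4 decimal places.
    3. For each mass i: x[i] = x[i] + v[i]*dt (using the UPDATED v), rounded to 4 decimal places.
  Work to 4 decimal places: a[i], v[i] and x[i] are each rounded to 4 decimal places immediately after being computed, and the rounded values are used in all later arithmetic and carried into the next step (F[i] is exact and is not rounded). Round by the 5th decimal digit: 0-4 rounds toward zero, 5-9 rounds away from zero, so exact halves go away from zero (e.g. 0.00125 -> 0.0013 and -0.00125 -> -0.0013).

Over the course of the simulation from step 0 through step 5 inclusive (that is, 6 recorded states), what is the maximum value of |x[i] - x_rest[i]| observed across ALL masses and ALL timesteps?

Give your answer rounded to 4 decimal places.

Answer: 3.0000

Derivation:
Step 0: x=[6.0000 10.0000 12.0000 17.0000] v=[0.0000 0.0000 0.0000 0.0000]
Step 1: x=[4.0000 8.0000 15.0000 16.0000] v=[-4.0000 -4.0000 6.0000 -2.0000]
Step 2: x=[2.0000 9.0000 12.0000 18.0000] v=[-4.0000 2.0000 -6.0000 4.0000]
Step 3: x=[5.0000 6.0000 12.0000 18.0000] v=[6.0000 -6.0000 0.0000 0.0000]
Step 4: x=[4.0000 8.0000 12.0000 16.0000] v=[-2.0000 4.0000 0.0000 -4.0000]
Step 5: x=[3.0000 10.0000 12.0000 14.0000] v=[-2.0000 4.0000 0.0000 -4.0000]
Max displacement = 3.0000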